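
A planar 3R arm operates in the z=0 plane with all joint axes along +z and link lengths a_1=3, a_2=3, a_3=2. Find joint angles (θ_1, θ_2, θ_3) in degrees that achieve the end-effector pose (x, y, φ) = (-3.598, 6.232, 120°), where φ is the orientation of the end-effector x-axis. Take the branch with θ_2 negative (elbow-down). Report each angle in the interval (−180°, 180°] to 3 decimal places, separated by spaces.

wrist centre = target − a_3·(cos φ, sin φ) = (-2.5980, 4.4999)
cos θ_2 = (26.9991−3²−3²)/(2·3·3) = 0.5000; θ_2 = -60.0031° (elbow-down)
β = atan2(4.4999,-2.5980) = 119.9996°; ψ = atan2(-2.5982,4.4999) = -30.0016°
θ_1 = β − ψ = 150.0011°
θ_3 = φ − θ_1 − θ_2 = 30.0020° (wrapped to (-180°,180°])

150.001 -60.003 30.002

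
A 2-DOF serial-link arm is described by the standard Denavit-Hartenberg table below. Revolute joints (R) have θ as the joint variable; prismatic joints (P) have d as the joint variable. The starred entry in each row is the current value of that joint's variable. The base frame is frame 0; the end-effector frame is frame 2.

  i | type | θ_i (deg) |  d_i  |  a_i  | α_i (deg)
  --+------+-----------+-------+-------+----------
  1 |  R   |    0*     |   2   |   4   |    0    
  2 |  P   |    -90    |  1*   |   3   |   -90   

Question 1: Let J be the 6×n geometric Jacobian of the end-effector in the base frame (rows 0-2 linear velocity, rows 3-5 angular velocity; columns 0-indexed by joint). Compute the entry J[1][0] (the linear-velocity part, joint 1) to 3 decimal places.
axis z_0 = ẑ; lever o_n−o_0 = (4.0000,-3.0000,3.0000)
cross product → J_v[:, 0] = (3.0000,4.0000,-0.0000)
J_ω[:, 0] = z_0
entry J[1][0] = 4.0000

4.000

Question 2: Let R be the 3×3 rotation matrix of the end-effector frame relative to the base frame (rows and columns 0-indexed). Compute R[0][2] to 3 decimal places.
1.000

End-effector z-axis (col 2 of R) = (1.0000,0.0000,0.0000)
R[0][2] = 1.0000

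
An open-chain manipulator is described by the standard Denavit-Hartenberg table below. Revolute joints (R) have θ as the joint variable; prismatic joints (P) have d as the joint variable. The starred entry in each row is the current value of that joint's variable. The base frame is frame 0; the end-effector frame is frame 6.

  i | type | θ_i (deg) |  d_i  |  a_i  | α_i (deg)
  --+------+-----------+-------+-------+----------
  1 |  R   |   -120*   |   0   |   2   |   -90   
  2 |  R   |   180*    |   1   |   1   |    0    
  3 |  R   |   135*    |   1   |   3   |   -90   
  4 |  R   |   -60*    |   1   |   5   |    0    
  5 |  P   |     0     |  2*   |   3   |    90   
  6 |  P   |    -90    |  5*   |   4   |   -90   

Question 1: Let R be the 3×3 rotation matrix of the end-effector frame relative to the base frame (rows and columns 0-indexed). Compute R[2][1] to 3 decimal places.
0.612

End-effector y-axis (col 1 of R) = (-0.7392,-0.2803,0.6124)
R[2][1] = 0.6124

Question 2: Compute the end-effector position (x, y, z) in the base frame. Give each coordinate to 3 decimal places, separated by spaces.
8.807 -7.603 2.595

after link 1: o_1 = (-1.0000, -1.7321, 0.0000)
after link 2: o_2 = (0.3660, -1.3660, -0.0000)
after link 3: o_3 = (0.1714, -3.7031, 2.1213)
after link 4: o_4 = (2.6840, -8.0115, 3.1820)
after link 5: o_5 = (3.6965, -11.4539, 2.8284)
after link 6: o_6 = (8.8067, -7.6027, 2.5950)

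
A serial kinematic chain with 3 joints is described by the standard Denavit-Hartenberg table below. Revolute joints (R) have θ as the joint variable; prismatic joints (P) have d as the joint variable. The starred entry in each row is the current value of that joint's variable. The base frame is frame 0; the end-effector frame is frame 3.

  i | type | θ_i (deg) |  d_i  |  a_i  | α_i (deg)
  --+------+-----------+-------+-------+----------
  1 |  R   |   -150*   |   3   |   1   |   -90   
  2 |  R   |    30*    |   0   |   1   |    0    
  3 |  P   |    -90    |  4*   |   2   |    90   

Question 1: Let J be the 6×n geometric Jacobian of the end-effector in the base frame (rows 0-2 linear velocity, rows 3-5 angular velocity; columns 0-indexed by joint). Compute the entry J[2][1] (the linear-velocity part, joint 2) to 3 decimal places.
axis z_1 = (0.5000,-0.8660,0.0000); lever o_n−o_1 = (0.3840,-4.3971,1.2321)
cross product → J_v[:, 1] = (-1.0670,-0.6160,-1.8660)
J_ω[:, 1] = z_1
entry J[2][1] = -1.8660

-1.866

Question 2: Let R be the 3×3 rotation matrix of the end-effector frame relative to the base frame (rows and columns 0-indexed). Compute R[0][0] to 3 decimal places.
-0.433

End-effector x-axis (col 0 of R) = (-0.4330,-0.2500,0.8660)
R[0][0] = -0.4330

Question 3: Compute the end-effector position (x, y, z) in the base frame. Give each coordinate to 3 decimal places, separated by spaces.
after link 1: o_1 = (-0.8660, -0.5000, 3.0000)
after link 2: o_2 = (-1.6160, -0.9330, 2.5000)
after link 3: o_3 = (-0.4821, -4.8971, 4.2321)

-0.482 -4.897 4.232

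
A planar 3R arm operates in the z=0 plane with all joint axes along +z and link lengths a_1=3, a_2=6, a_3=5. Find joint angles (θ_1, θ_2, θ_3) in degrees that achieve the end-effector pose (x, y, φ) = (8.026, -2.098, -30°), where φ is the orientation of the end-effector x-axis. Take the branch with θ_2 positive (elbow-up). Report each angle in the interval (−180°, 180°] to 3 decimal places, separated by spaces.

wrist centre = target − a_3·(cos φ, sin φ) = (3.6959, 0.4020)
cos θ_2 = (13.8211−3²−6²)/(2·3·6) = -0.8661; θ_2 = 150.0064° (elbow-up)
β = atan2(0.4020,3.6959) = 6.2077°; ψ = atan2(2.9994,-2.1965) = 126.2154°
θ_1 = β − ψ = -120.0078°
θ_3 = φ − θ_1 − θ_2 = -59.9986° (wrapped to (-180°,180°])

-120.008 150.006 -59.999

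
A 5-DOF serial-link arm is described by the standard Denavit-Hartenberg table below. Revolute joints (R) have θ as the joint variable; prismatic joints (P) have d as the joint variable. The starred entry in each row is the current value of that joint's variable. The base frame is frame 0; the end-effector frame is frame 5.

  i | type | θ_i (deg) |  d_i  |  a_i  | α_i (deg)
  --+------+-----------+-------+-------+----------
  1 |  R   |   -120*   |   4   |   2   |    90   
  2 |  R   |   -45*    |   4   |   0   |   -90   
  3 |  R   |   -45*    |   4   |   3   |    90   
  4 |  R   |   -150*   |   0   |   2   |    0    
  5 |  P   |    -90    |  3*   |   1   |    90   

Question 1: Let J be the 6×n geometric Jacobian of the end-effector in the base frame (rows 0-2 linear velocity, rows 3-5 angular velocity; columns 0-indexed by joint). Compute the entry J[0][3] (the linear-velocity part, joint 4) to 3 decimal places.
axis z_3 = (-0.3624,0.7866,0.5000); lever o_n−o_3 = (0.8851,2.6191,2.5213)
cross product → J_v[:, 3] = (0.6736,1.3562,-1.6453)
J_ω[:, 3] = z_3
entry J[0][3] = 0.6736

0.674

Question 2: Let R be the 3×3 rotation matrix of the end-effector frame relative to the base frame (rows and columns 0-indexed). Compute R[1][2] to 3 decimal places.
End-effector z-axis (col 2 of R) = (-0.9236,-0.3750,-0.0795)
R[1][2] = -0.3750

-0.375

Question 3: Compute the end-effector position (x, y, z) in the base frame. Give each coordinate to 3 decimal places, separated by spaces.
-7.580 0.199 7.850

after link 1: o_1 = (-1.0000, -1.7321, 4.0000)
after link 2: o_2 = (-4.4641, 0.2679, 4.0000)
after link 3: o_3 = (-8.4654, -2.4199, 5.3284)
after link 4: o_4 = (-6.6182, -1.6699, 5.4873)
after link 5: o_5 = (-7.5803, 0.1992, 7.8497)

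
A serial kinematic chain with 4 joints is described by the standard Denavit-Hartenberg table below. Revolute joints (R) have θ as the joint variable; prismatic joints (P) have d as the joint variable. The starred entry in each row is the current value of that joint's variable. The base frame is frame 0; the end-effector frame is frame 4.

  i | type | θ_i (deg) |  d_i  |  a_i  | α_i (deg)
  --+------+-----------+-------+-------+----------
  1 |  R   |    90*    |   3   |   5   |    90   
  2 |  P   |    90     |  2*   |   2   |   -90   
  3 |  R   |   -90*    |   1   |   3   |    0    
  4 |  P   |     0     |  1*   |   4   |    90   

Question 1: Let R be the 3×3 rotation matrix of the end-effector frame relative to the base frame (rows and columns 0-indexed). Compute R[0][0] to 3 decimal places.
1.000

End-effector x-axis (col 0 of R) = (1.0000,0.0000,0.0000)
R[0][0] = 1.0000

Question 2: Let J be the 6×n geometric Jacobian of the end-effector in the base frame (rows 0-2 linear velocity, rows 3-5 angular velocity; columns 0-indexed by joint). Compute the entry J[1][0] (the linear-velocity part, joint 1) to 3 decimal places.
9.000

axis z_0 = ẑ; lever o_n−o_0 = (9.0000,3.0000,5.0000)
cross product → J_v[:, 0] = (-3.0000,9.0000,0.0000)
J_ω[:, 0] = z_0
entry J[1][0] = 9.0000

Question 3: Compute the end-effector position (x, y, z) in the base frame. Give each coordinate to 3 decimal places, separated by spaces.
after link 1: o_1 = (0.0000, 5.0000, 3.0000)
after link 2: o_2 = (2.0000, 5.0000, 5.0000)
after link 3: o_3 = (5.0000, 4.0000, 5.0000)
after link 4: o_4 = (9.0000, 3.0000, 5.0000)

9.000 3.000 5.000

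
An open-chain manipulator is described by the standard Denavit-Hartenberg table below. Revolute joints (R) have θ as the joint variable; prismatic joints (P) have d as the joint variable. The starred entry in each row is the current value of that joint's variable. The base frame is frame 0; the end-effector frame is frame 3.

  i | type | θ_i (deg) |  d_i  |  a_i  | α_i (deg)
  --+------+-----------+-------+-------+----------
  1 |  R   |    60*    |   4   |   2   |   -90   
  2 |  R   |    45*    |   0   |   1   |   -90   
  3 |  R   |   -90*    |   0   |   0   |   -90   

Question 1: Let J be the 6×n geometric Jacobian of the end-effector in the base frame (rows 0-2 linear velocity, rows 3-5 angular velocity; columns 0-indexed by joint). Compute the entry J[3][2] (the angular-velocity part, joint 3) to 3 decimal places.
-0.354

axis z_2 = (-0.3536,-0.6124,-0.7071); lever o_n−o_2 = (0.0000,0.0000,0.0000)
cross product → J_v[:, 2] = (0.0000,0.0000,0.0000)
J_ω[:, 2] = z_2
entry J[3][2] = -0.3536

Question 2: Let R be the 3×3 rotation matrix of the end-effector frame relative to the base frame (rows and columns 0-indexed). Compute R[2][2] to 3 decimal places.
-0.707

End-effector z-axis (col 2 of R) = (0.3536,0.6124,-0.7071)
R[2][2] = -0.7071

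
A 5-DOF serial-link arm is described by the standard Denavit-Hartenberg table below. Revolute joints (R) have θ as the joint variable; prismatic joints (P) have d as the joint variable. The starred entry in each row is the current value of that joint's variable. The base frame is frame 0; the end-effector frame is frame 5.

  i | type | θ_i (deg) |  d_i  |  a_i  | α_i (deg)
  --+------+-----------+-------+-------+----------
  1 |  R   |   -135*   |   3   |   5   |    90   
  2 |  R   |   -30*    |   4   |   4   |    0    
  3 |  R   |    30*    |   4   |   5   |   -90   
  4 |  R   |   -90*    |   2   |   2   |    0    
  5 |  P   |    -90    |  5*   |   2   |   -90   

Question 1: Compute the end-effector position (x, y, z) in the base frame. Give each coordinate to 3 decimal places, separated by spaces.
after link 1: o_1 = (-3.5355, -3.5355, 3.0000)
after link 2: o_2 = (-8.8135, -3.1566, 1.0000)
after link 3: o_3 = (-15.1774, -3.8637, 1.0000)
after link 4: o_4 = (-16.5916, -2.4495, 3.0000)
after link 5: o_5 = (-15.1774, -1.0353, 8.0000)

-15.177 -1.035 8.000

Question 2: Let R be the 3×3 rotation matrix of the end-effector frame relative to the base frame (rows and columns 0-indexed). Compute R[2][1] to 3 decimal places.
-1.000

End-effector y-axis (col 1 of R) = (-0.0000,0.0000,-1.0000)
R[2][1] = -1.0000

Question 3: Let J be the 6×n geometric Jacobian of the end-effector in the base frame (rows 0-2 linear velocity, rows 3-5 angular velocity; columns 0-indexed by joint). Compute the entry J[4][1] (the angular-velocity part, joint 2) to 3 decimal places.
axis z_1 = (-0.7071,0.7071,0.0000); lever o_n−o_1 = (-11.6419,2.5003,5.0000)
cross product → J_v[:, 1] = (3.5355,3.5355,6.4641)
J_ω[:, 1] = z_1
entry J[4][1] = 0.7071

0.707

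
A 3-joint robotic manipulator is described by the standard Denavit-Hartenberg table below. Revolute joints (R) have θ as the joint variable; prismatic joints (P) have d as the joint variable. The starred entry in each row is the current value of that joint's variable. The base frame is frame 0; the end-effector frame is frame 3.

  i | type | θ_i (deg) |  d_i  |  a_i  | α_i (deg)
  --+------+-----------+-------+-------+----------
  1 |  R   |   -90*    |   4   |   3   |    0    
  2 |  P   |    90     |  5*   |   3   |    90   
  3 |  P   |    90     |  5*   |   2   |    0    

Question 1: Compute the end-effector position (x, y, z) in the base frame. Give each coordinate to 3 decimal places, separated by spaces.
3.000 -8.000 11.000

after link 1: o_1 = (0.0000, -3.0000, 4.0000)
after link 2: o_2 = (3.0000, -3.0000, 9.0000)
after link 3: o_3 = (3.0000, -8.0000, 11.0000)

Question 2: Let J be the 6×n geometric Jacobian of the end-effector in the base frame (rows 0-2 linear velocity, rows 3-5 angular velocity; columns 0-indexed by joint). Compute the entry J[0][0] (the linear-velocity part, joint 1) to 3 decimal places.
8.000

axis z_0 = ẑ; lever o_n−o_0 = (3.0000,-8.0000,11.0000)
cross product → J_v[:, 0] = (8.0000,3.0000,-0.0000)
J_ω[:, 0] = z_0
entry J[0][0] = 8.0000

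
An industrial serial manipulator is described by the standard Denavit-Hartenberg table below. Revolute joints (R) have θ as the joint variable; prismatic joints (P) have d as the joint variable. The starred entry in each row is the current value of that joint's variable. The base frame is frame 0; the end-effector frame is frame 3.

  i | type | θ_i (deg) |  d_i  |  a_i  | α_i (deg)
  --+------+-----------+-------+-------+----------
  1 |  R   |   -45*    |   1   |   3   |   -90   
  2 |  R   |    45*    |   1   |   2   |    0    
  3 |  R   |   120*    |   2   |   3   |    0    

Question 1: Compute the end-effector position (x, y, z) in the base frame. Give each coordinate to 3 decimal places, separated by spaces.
after link 1: o_1 = (2.1213, -2.1213, 1.0000)
after link 2: o_2 = (3.8284, -2.4142, -0.4142)
after link 3: o_3 = (3.1936, 1.0490, -1.1907)

3.194 1.049 -1.191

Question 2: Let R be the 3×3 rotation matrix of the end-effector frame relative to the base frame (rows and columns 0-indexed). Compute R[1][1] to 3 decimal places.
End-effector y-axis (col 1 of R) = (-0.1830,0.1830,0.9659)
R[1][1] = 0.1830

0.183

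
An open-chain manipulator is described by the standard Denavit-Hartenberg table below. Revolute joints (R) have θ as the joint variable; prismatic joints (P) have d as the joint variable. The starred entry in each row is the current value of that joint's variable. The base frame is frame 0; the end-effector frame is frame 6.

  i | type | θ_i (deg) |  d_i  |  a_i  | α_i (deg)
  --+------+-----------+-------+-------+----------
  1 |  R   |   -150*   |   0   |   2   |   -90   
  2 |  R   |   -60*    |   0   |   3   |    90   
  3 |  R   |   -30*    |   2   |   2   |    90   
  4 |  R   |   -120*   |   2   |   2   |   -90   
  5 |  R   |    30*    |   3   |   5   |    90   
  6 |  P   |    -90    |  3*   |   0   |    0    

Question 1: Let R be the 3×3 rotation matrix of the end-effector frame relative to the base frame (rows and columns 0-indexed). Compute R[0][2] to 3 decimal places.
-0.356

End-effector z-axis (col 2 of R) = (-0.3560,0.5161,-0.7790)
R[0][2] = -0.3560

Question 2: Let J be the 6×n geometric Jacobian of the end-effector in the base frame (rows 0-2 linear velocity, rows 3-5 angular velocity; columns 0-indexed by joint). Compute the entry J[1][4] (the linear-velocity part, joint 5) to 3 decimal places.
axis z_4 = (-0.9163,-0.0290,0.3995); lever o_n−o_4 = (-4.7349,-2.8186,-3.5547)
cross product → J_v[:, 4] = (1.2292,-5.1488,2.4453)
J_ω[:, 4] = z_4
entry J[1][4] = -5.1488

-5.149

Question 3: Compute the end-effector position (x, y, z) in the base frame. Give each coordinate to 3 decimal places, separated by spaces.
-8.623 -2.486 -0.939

after link 1: o_1 = (-1.7321, -1.0000, 0.0000)
after link 2: o_2 = (-3.0311, -1.7500, 2.5981)
after link 3: o_3 = (-2.7811, -0.4510, 5.0981)
after link 4: o_4 = (-3.8881, 0.3325, 2.6160)
after link 5: o_5 = (-7.5550, -4.0345, 1.3983)
after link 6: o_6 = (-8.6230, -2.4861, -0.9387)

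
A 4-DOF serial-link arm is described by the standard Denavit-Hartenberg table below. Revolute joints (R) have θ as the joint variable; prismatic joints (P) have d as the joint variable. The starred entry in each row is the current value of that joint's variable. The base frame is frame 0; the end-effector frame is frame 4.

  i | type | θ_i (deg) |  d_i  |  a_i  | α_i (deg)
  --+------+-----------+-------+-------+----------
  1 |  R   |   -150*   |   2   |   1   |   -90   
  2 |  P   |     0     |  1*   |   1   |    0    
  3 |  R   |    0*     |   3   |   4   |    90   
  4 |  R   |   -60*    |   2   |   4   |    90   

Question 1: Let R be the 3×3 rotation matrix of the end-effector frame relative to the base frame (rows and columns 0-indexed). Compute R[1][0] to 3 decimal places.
0.500

End-effector x-axis (col 0 of R) = (-0.8660,0.5000,0.0000)
R[1][0] = 0.5000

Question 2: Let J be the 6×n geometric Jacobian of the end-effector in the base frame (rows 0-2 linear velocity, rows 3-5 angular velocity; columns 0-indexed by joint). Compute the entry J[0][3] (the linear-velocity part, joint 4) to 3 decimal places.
-2.000

axis z_3 = (0.0000,0.0000,1.0000); lever o_n−o_3 = (-3.4641,2.0000,2.0000)
cross product → J_v[:, 3] = (-2.0000,-3.4641,0.0000)
J_ω[:, 3] = z_3
entry J[0][3] = -2.0000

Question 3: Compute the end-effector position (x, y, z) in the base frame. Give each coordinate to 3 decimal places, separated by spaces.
after link 1: o_1 = (-0.8660, -0.5000, 2.0000)
after link 2: o_2 = (-1.2321, -1.8660, 2.0000)
after link 3: o_3 = (-3.1962, -6.4641, 2.0000)
after link 4: o_4 = (-6.6603, -4.4641, 4.0000)

-6.660 -4.464 4.000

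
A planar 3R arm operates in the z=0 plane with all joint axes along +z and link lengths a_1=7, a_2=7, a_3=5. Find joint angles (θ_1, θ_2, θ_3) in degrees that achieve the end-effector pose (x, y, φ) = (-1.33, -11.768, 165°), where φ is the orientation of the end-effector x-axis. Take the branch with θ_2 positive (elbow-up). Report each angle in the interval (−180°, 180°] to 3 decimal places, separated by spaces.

wrist centre = target − a_3·(cos φ, sin φ) = (3.4996, -13.0621)
cos θ_2 = (182.8657−7²−7²)/(2·7·7) = 0.8660; θ_2 = 30.0056° (elbow-up)
β = atan2(-13.0621,3.4996) = -75.0014°; ψ = atan2(3.5006,13.0618) = 15.0028°
θ_1 = β − ψ = -90.0042°
θ_3 = φ − θ_1 − θ_2 = -135.0014° (wrapped to (-180°,180°])

-90.004 30.006 -135.001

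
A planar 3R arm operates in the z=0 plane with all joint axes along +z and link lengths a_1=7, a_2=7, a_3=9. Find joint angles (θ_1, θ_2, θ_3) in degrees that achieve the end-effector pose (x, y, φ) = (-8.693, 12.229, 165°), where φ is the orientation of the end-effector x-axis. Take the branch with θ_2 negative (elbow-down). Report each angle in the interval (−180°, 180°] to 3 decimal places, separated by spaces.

wrist centre = target − a_3·(cos φ, sin φ) = (0.0003, 9.8996)
cos θ_2 = (98.0026−7²−7²)/(2·7·7) = 0.0000; θ_2 = -89.9985° (elbow-down)
β = atan2(9.8996,0.0003) = 89.9981°; ψ = atan2(-7.0000,7.0002) = -44.9992°
θ_1 = β − ψ = 134.9973°
θ_3 = φ − θ_1 − θ_2 = 120.0012° (wrapped to (-180°,180°])

134.997 -89.998 120.001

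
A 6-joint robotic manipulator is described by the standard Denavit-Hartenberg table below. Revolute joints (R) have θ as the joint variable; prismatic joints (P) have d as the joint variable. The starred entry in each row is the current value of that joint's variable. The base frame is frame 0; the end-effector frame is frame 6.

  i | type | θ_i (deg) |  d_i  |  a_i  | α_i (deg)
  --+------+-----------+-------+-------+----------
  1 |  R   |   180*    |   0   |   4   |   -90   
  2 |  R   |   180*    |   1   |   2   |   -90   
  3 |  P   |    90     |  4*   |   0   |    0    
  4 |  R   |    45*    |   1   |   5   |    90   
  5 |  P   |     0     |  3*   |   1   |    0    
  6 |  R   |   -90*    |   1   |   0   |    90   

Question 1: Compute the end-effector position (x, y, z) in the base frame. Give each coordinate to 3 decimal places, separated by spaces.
after link 1: o_1 = (-4.0000, 0.0000, 0.0000)
after link 2: o_2 = (-2.0000, -1.0000, -0.0000)
after link 3: o_3 = (-2.0000, -1.0000, 4.0000)
after link 4: o_4 = (-5.5355, 2.5355, 5.0000)
after link 5: o_5 = (-4.1213, 5.3640, 5.0000)
after link 6: o_6 = (-3.4142, 6.0711, 5.0000)

-3.414 6.071 5.000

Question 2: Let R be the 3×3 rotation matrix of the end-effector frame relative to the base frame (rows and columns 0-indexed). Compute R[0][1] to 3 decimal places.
0.707

End-effector y-axis (col 1 of R) = (0.7071,0.7071,-0.0000)
R[0][1] = 0.7071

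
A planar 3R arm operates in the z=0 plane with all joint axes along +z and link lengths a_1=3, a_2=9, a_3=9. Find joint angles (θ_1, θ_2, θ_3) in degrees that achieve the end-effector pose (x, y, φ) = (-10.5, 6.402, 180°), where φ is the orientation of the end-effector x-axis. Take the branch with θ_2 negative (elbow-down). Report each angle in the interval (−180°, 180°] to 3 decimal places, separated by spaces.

-120.003 -149.998 90.001

wrist centre = target − a_3·(cos φ, sin φ) = (-1.5000, 6.4020)
cos θ_2 = (43.2356−3²−9²)/(2·3·9) = -0.8660; θ_2 = -149.9979° (elbow-down)
β = atan2(6.4020,-1.5000) = 103.1866°; ψ = atan2(-4.5003,-4.7941) = -136.8105°
θ_1 = β − ψ = 239.9971°
θ_3 = φ − θ_1 − θ_2 = 90.0008° (wrapped to (-180°,180°])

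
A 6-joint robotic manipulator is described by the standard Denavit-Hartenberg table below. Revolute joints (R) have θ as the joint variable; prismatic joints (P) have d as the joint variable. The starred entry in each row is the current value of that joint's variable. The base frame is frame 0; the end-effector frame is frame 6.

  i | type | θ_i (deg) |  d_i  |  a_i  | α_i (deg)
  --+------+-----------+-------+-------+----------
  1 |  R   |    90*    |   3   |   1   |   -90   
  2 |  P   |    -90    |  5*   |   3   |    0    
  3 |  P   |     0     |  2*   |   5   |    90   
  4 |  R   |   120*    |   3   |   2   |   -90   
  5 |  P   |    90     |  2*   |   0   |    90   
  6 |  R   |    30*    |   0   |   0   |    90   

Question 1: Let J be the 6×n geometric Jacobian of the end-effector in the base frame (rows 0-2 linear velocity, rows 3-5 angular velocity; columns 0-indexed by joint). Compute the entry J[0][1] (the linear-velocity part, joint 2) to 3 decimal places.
-1.000

prismatic axis z_1 = (-1.0000,0.0000,0.0000)
J_v[:, 1] = z_1; J_ω[:, 1] = (0,0,0)
entry J[0][1] = -1.0000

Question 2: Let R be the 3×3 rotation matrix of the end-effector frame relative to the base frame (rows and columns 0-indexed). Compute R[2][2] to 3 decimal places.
End-effector z-axis (col 2 of R) = (-0.4330,0.5000,0.7500)
R[2][2] = 0.7500

0.750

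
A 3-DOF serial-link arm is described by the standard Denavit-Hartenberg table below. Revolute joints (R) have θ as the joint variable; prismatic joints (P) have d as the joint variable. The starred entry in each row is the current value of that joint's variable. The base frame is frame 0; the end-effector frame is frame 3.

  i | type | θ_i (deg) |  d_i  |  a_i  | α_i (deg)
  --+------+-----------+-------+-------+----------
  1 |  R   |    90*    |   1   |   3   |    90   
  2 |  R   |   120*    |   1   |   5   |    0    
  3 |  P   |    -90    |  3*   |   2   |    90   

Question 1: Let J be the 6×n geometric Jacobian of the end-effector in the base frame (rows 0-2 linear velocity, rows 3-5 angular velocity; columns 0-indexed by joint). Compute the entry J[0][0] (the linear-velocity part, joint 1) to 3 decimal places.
-2.232

axis z_0 = ẑ; lever o_n−o_0 = (4.0000,2.2321,6.3301)
cross product → J_v[:, 0] = (-2.2321,4.0000,0.0000)
J_ω[:, 0] = z_0
entry J[0][0] = -2.2321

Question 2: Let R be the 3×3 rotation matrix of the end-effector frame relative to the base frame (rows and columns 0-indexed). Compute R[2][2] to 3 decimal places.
-0.866

End-effector z-axis (col 2 of R) = (0.0000,0.5000,-0.8660)
R[2][2] = -0.8660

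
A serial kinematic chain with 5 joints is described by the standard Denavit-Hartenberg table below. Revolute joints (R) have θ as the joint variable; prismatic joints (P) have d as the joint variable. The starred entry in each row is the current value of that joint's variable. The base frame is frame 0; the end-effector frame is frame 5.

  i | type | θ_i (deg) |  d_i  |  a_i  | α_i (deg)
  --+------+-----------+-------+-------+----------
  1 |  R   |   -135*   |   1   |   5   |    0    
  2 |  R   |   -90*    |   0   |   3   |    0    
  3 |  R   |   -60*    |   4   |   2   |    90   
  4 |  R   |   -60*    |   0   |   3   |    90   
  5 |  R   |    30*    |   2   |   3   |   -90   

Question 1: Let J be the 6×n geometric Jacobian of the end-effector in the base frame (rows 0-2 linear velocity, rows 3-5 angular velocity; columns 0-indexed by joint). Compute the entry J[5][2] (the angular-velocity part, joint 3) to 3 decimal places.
axis z_2 = (0.0000,0.0000,1.0000); lever o_n−o_2 = (2.2427,2.5743,-1.8481)
cross product → J_v[:, 2] = (-2.5743,2.2427,0.0000)
J_ω[:, 2] = z_2
entry J[5][2] = 1.0000

1.000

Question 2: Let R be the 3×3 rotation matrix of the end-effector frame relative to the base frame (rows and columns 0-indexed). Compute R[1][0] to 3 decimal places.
End-effector x-axis (col 0 of R) = (0.5950,0.2888,-0.7500)
R[1][0] = 0.2888

0.289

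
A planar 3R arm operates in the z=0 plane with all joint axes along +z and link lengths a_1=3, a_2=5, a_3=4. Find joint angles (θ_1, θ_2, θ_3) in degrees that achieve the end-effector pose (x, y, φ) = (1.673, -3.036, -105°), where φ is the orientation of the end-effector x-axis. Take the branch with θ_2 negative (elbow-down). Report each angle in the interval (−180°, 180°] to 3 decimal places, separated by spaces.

135.006 -149.998 -90.008

wrist centre = target − a_3·(cos φ, sin φ) = (2.7083, 0.8277)
cos θ_2 = (8.0199−3²−5²)/(2·3·5) = -0.8660; θ_2 = -149.9977° (elbow-down)
β = atan2(0.8277,2.7083) = 16.9942°; ψ = atan2(-2.5002,-1.3300) = -118.0117°
θ_1 = β − ψ = 135.0059°
θ_3 = φ − θ_1 − θ_2 = -90.0083° (wrapped to (-180°,180°])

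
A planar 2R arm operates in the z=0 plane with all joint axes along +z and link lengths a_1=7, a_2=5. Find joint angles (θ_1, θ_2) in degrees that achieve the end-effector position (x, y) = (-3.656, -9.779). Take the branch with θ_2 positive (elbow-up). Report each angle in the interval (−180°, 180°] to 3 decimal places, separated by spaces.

-135.004 60.005

cos θ_2 = (108.9952−7²−5²)/(2·7·5) = 0.4999; θ_2 = 60.0046° (elbow-up)
β = atan2(-9.7790,-3.6560) = -110.4989°; ψ = atan2(4.3303,9.4997) = 24.5054°
θ_1 = β − ψ = -135.0043°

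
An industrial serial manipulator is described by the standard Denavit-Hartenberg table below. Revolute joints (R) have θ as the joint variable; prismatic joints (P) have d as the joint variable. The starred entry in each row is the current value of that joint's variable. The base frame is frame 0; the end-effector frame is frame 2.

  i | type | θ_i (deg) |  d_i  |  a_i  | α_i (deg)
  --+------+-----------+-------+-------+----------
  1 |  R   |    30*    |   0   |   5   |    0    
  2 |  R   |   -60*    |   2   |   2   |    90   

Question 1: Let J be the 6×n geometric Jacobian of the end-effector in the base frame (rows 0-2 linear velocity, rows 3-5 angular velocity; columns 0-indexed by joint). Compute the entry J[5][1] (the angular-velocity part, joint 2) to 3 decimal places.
axis z_1 = (0.0000,0.0000,1.0000); lever o_n−o_1 = (1.7321,-1.0000,2.0000)
cross product → J_v[:, 1] = (1.0000,1.7321,-0.0000)
J_ω[:, 1] = z_1
entry J[5][1] = 1.0000

1.000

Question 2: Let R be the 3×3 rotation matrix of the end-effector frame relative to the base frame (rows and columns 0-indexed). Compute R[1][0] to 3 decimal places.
End-effector x-axis (col 0 of R) = (0.8660,-0.5000,0.0000)
R[1][0] = -0.5000

-0.500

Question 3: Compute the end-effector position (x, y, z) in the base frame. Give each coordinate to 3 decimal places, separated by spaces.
after link 1: o_1 = (4.3301, 2.5000, 0.0000)
after link 2: o_2 = (6.0622, 1.5000, 2.0000)

6.062 1.500 2.000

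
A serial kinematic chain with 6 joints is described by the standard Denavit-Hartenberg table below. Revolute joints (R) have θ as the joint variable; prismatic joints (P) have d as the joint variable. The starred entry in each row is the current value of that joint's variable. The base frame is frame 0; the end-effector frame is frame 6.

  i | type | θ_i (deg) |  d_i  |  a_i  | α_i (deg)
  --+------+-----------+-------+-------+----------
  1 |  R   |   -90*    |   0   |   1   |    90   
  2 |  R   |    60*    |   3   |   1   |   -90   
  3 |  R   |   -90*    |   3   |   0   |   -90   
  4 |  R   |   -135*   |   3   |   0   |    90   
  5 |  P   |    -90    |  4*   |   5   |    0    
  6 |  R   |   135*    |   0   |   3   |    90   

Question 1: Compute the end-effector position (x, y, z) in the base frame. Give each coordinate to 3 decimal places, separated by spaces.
after link 1: o_1 = (0.0000, -1.0000, 0.0000)
after link 2: o_2 = (-3.0000, -1.5000, 0.8660)
after link 3: o_3 = (-3.0000, 1.0981, 2.3660)
after link 4: o_4 = (-3.0000, -0.4019, 4.9641)
after link 5: o_5 = (-0.1716, -0.3514, -0.7802)
after link 6: o_6 = (1.3284, -0.1130, 1.8069)

1.328 -0.113 1.807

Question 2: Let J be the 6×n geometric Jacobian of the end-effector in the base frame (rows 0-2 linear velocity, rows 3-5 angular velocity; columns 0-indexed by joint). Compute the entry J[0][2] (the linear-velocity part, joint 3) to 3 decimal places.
0.121

axis z_2 = (-0.0000,0.8660,0.5000); lever o_n−o_2 = (4.3284,1.3870,0.9409)
cross product → J_v[:, 2] = (0.1213,2.1642,-3.7485)
J_ω[:, 2] = z_2
entry J[0][2] = 0.1213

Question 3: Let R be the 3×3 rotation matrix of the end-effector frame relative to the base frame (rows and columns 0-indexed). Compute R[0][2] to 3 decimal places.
End-effector z-axis (col 2 of R) = (0.5000,0.7866,-0.3624)
R[0][2] = 0.5000

0.500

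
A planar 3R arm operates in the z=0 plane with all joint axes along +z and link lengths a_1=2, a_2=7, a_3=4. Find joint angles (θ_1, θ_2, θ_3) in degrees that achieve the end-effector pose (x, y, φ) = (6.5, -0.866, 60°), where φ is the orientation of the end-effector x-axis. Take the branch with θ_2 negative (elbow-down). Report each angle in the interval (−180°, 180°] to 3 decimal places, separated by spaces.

wrist centre = target − a_3·(cos φ, sin φ) = (4.5000, -4.3301)
cos θ_2 = (38.9998−2²−7²)/(2·2·7) = -0.5000; θ_2 = -120.0005° (elbow-down)
β = atan2(-4.3301,4.5000) = -43.8977°; ψ = atan2(-6.0621,-1.5001) = -103.8984°
θ_1 = β − ψ = 60.0007°
θ_3 = φ − θ_1 − θ_2 = 119.9998° (wrapped to (-180°,180°])

60.001 -120.001 120.000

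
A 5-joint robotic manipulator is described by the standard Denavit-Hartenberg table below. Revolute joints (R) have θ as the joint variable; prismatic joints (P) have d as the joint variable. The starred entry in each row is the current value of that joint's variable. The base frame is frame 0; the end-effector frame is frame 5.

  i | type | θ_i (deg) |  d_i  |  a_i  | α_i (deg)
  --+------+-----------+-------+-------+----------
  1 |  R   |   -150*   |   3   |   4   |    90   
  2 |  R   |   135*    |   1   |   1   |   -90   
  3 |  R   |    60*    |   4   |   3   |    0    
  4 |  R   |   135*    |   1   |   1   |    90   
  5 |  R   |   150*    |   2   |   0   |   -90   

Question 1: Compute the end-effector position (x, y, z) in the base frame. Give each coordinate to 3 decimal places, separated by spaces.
after link 1: o_1 = (-3.4641, -2.0000, 3.0000)
after link 2: o_2 = (-3.3517, -0.7804, 3.7071)
after link 3: o_3 = (1.3154, -1.0859, 1.9393)
after link 4: o_4 = (1.2068, -0.8497, 0.5492)
after link 5: o_5 = (1.8558, -2.7057, 0.1832)

1.856 -2.706 0.183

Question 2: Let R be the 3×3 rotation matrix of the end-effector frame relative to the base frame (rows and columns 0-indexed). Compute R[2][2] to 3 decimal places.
End-effector z-axis (col 2 of R) = (-0.1699,-0.2475,0.9539)
R[2][2] = 0.9539

0.954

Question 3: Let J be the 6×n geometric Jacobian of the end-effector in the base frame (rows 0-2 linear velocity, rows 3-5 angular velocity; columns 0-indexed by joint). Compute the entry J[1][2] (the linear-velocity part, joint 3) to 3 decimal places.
axis z_2 = (0.6124,0.3536,-0.7071); lever o_n−o_2 = (5.2075,-1.9253,-3.5239)
cross product → J_v[:, 2] = (-2.6073,-1.5243,-3.0201)
J_ω[:, 2] = z_2
entry J[1][2] = -1.5243

-1.524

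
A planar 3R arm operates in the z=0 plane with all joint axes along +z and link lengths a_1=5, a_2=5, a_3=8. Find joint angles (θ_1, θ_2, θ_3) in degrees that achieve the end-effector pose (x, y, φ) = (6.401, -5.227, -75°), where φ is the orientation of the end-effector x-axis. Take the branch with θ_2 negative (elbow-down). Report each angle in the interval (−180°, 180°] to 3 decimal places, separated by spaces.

89.999 -119.994 -45.005

wrist centre = target − a_3·(cos φ, sin φ) = (4.3304, 2.5004)
cos θ_2 = (25.0048−5²−5²)/(2·5·5) = -0.4999; θ_2 = -119.9936° (elbow-down)
β = atan2(2.5004,4.3304) = 30.0022°; ψ = atan2(-4.3304,2.5005) = -59.9968°
θ_1 = β − ψ = 89.9990°
θ_3 = φ − θ_1 − θ_2 = -45.0054° (wrapped to (-180°,180°])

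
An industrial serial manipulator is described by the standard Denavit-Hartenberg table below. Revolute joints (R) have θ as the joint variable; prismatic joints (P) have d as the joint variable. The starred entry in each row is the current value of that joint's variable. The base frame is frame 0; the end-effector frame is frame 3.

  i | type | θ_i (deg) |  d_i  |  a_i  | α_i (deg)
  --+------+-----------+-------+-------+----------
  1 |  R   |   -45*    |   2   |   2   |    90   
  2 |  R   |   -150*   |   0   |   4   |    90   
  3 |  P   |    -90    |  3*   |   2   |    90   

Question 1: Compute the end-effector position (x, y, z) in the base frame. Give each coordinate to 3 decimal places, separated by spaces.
after link 1: o_1 = (1.4142, -1.4142, 2.0000)
after link 2: o_2 = (-1.0353, 1.0353, 0.0000)
after link 3: o_3 = (-0.6817, 3.5101, 2.5981)

-0.682 3.510 2.598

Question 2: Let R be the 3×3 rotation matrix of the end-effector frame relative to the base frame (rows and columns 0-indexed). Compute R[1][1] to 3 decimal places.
0.354

End-effector y-axis (col 1 of R) = (-0.3536,0.3536,0.8660)
R[1][1] = 0.3536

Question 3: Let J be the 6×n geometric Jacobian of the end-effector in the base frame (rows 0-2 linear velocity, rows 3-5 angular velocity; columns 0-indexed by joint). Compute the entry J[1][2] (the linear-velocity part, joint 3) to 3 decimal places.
0.354

prismatic axis z_2 = (-0.3536,0.3536,0.8660)
J_v[:, 2] = z_2; J_ω[:, 2] = (0,0,0)
entry J[1][2] = 0.3536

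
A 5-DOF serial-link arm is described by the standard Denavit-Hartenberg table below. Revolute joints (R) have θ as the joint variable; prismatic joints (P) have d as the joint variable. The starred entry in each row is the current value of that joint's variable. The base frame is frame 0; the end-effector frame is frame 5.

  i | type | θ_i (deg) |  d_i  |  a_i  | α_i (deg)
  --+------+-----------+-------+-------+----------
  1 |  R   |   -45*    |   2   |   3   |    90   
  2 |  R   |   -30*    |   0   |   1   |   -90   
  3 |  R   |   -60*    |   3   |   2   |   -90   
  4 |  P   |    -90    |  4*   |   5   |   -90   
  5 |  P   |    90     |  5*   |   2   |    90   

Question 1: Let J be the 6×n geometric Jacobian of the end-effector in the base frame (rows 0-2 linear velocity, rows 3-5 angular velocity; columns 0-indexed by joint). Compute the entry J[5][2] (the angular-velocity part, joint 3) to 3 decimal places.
axis z_2 = (0.3536,-0.3536,0.8660); lever o_n−o_2 = (2.4529,-9.6119,4.3122)
cross product → J_v[:, 2] = (6.7996,0.5997,-2.5311)
J_ω[:, 2] = z_2
entry J[5][2] = 0.8660

0.866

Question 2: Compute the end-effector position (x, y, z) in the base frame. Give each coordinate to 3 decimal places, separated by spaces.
5.187 -12.346 5.812

after link 1: o_1 = (2.1213, -2.1213, 2.0000)
after link 2: o_2 = (2.7337, -2.7337, 1.5000)
after link 3: o_3 = (3.1820, -5.6315, 3.5981)
after link 4: o_4 = (8.4853, -8.1063, 6.1962)
after link 5: o_5 = (5.1866, -12.3456, 5.8122)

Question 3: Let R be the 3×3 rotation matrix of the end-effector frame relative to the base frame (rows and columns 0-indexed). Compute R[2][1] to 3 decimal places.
End-effector y-axis (col 1 of R) = (-0.3062,-0.9186,-0.2500)
R[2][1] = -0.2500

-0.250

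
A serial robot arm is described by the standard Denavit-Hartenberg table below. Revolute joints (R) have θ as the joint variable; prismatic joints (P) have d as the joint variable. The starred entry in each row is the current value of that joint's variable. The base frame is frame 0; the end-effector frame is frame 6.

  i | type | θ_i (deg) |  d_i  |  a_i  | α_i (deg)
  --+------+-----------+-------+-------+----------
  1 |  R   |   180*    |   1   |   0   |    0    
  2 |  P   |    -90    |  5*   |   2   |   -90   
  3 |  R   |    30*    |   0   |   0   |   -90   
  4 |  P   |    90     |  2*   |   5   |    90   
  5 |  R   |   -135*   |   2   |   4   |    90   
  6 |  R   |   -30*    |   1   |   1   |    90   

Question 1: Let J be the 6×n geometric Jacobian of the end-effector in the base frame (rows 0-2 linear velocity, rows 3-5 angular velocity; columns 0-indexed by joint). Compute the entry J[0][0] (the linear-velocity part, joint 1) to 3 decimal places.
axis z_0 = ẑ; lever o_n−o_0 = (0.8521,3.6659,5.8854)
cross product → J_v[:, 0] = (-3.6659,0.8521,0.0000)
J_ω[:, 0] = z_0
entry J[0][0] = -3.6659

-3.666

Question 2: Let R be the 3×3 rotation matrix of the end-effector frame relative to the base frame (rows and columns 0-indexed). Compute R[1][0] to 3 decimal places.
-0.127

End-effector x-axis (col 0 of R) = (-0.6124,-0.1268,0.7803)
R[1][0] = -0.1268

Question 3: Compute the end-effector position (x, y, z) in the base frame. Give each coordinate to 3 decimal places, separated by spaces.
after link 1: o_1 = (0.0000, 0.0000, 1.0000)
after link 2: o_2 = (0.0000, 2.0000, 6.0000)
after link 3: o_3 = (0.0000, 2.0000, 6.0000)
after link 4: o_4 = (5.0000, 1.0000, 4.2679)
after link 5: o_5 = (2.1716, 4.1463, 5.7174)
after link 6: o_6 = (0.8521, 3.6659, 5.8854)

0.852 3.666 5.885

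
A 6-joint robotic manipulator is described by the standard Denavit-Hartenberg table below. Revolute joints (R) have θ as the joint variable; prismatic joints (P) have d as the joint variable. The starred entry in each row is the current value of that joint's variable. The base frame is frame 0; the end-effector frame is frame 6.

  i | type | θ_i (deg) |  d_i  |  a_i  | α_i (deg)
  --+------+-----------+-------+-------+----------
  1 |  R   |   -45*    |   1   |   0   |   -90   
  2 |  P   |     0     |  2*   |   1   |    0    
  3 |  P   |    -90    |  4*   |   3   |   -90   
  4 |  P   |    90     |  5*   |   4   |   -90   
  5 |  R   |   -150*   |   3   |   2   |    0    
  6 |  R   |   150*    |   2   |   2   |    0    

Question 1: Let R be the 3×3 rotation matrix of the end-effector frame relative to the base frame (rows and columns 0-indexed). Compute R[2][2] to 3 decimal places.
End-effector z-axis (col 2 of R) = (0.0000,0.0000,-1.0000)
R[2][2] = -1.0000

-1.000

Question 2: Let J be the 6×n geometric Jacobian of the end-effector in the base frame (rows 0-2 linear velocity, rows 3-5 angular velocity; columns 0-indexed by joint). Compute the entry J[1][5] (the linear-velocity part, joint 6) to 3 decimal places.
axis z_5 = (0.0000,0.0000,-1.0000); lever o_n−o_5 = (-1.4142,-1.4142,-2.0000)
cross product → J_v[:, 5] = (-1.4142,1.4142,0.0000)
J_ω[:, 5] = z_5
entry J[1][5] = 1.4142

1.414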